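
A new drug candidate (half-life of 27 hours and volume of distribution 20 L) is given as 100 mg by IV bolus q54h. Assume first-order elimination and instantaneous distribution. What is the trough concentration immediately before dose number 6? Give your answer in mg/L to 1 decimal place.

f = (1/2)^(τ/t½) = (1/2)^(54/27) ≈ 0.2500.
C₀ = D/Vd = 100/20 ≈ 5.000 mg/L.
Before the 6th dose, 5 doses have been given. Superposition: Cmin = C₀·(f + f² + … + f^5).
≈ 5.000 × (0.2500 + 0.0625 + 0.0156 + 0.0039 + 0.0010) ≈ 5.000 × 0.3330 ≈ 1.665 mg/L.

1.7 mg/L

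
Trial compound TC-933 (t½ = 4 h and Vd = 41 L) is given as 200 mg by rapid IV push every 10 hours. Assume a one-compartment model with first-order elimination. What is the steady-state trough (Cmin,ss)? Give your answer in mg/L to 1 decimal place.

Over one 10-h interval, 10/4 ≈ 2.5 half-lives elapse, leaving f ≈ 0.1768 of each dose.
Accumulation ratio R = 1/(1 − f) ≈ 1/0.8232 ≈ 1.2148.
Each bolus raises the concentration by D/Vd = 200/41 ≈ 4.878 mg/L.
Steady-state peak Cmax,ss = C₀·R ≈ 4.878 × 1.2148 ≈ 5.926 mg/L.
Steady-state trough Cmin,ss = Cmax,ss·f ≈ 5.926 × 0.1768 ≈ 1.048 mg/L.

1.0 mg/L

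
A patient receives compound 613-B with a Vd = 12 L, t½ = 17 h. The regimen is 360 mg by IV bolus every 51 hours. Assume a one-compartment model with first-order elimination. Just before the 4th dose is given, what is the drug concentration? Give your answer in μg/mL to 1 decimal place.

4.3 μg/mL

f = (1/2)^(τ/t½) = (1/2)^(51/17) ≈ 0.1250.
C₀ = D/Vd = 360/12 ≈ 30.000 μg/mL.
Before the 4th dose, 3 doses have been given. Superposition: Cmin = C₀·(f + f² + … + f^3).
≈ 30.000 × (0.1250 + 0.0156 + 0.0020) ≈ 30.000 × 0.1426 ≈ 4.278 μg/mL.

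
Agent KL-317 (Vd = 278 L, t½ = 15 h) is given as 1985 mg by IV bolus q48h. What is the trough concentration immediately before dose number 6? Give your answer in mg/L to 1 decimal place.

0.9 mg/L

f = (1/2)^(τ/t½) = (1/2)^(48/15) ≈ 0.1088.
C₀ = D/Vd = 1985/278 ≈ 7.140 mg/L.
Before the 6th dose, 5 doses have been given. Superposition: Cmin = C₀·(f + f² + … + f^5).
≈ 7.140 × (0.1088 + 0.0118 + 0.0013 + 0.0001 + 0.0000) ≈ 7.140 × 0.1220 ≈ 0.871 mg/L.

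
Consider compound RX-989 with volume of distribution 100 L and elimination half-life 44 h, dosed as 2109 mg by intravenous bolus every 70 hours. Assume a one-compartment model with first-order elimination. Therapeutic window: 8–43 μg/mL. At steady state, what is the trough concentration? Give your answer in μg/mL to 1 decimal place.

Over one 70-h interval, 70/44 ≈ 1.5909 half-lives elapse, leaving f ≈ 0.3320 of each dose.
At steady state, accumulation factor R = 1/(1 − e^(−kτ)) ≈ 1.4970.
Each bolus raises the concentration by D/Vd = 2109/100 ≈ 21.090 μg/mL.
Steady-state peak Cmax,ss = C₀·R ≈ 21.090 × 1.4970 ≈ 31.572 μg/mL.
One interval later, Cmin,ss = Cmax,ss·e^(−kτ) ≈ 31.572 × 0.3320 ≈ 10.482 μg/mL.
Trough 10.5 μg/mL vs MEC 8 μg/mL: adequate.

10.5 μg/mL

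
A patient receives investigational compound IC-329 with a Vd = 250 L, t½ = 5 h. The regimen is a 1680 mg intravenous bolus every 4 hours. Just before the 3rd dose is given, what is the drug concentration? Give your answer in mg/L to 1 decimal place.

6.1 mg/L

f = (1/2)^(τ/t½) = (1/2)^(4/5) ≈ 0.5743.
C₀ = D/Vd = 1680/250 ≈ 6.720 mg/L.
Before the 3rd dose, 2 doses have been given. Superposition: Cmin = C₀·(f + f²).
≈ 6.720 × (0.5743 + 0.3298) ≈ 6.720 × 0.9041 ≈ 6.076 mg/L.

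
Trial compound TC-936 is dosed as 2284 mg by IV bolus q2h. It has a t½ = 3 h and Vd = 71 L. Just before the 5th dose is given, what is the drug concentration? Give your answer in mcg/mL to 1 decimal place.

f = (1/2)^(τ/t½) = (1/2)^(2/3) ≈ 0.6300.
C₀ = D/Vd = 2284/71 ≈ 32.169 mcg/mL.
Before the 5th dose, 4 doses have been given. Superposition: Cmin = C₀·(f + f² + … + f^4).
≈ 32.169 × (0.6300 + 0.3969 + 0.2500 + 0.1575) ≈ 32.169 × 1.4344 ≈ 46.143 mcg/mL.

46.1 mcg/mL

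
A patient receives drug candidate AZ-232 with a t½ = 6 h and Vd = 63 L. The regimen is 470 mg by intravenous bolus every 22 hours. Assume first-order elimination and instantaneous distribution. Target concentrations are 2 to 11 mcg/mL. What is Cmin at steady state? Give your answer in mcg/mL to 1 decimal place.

k = ln2/t½ = ln2/6 ≈ 0.115525 h⁻¹; fraction remaining f = e^(−kτ) = e^(−0.115525×22) ≈ 0.0787.
Single-dose peak C₀ = D/Vd = 470/63 ≈ 7.460 mcg/mL.
Steady-state trough Cmin,ss = C₀·f/(1−f) ≈ 7.460 × 0.0787/0.9213 ≈ 0.637 mcg/mL.
Trough 0.6 mcg/mL vs MEC 2 mcg/mL: subtherapeutic.

0.6 mcg/mL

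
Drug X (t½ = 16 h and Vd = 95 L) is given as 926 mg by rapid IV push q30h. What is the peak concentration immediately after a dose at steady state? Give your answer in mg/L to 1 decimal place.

13.4 mg/L

Over one 30-h interval, 30/16 ≈ 1.875 half-lives elapse, leaving f ≈ 0.2726 of each dose.
Accumulation ratio R = 1/(1 − f) ≈ 1/0.7274 ≈ 1.3748.
Single-dose peak C₀ = D/Vd = 926/95 ≈ 9.747 mg/L.
Steady-state peak Cmax,ss = C₀·R ≈ 9.747 × 1.3748 ≈ 13.400 mg/L.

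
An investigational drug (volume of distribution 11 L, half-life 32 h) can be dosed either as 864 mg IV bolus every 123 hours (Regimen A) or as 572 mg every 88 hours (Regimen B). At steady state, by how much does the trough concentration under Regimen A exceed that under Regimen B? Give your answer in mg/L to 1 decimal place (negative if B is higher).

Regimen A: f = (1/2)^(123/32) ≈ 0.0696; Cmin,ss = (864/11)·f/(1−f) ≈ 5.876 mg/L.
Regimen B: f = (1/2)^(88/32) ≈ 0.1487; Cmin,ss = (572/11)·f/(1−f) ≈ 9.083 mg/L.
Difference ≈ 5.876 − 9.083 ≈ -3.207 mg/L.

-3.2 mg/L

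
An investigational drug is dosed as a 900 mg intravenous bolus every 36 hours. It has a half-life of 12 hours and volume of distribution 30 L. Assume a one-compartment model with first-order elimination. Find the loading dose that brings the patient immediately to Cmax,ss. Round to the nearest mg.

f = (1/2)^(36/12) ≈ 0.125000; accumulation ratio R = 1/(1−f) ≈ 1.14286.
Loading dose to hit Cmax,ss on first dose: D_load = D_maint·R ≈ 900 × 1.14286 ≈ 1028.57 mg.

1029 mg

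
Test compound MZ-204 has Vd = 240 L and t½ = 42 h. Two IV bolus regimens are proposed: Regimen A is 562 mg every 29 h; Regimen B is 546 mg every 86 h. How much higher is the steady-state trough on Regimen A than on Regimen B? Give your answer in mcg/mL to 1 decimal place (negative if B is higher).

Regimen A: f = (1/2)^(29/42) ≈ 0.6196; Cmin,ss = (562/240)·f/(1−f) ≈ 3.814 mcg/mL.
Regimen B: f = (1/2)^(86/42) ≈ 0.2419; Cmin,ss = (546/240)·f/(1−f) ≈ 0.726 mcg/mL.
Difference ≈ 3.814 − 0.726 ≈ 3.088 mcg/mL.

3.1 mcg/mL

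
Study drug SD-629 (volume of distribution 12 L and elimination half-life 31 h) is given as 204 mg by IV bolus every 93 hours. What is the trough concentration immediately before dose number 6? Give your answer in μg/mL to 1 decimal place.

2.4 μg/mL

f = (1/2)^(τ/t½) = (1/2)^(93/31) ≈ 0.1250.
C₀ = D/Vd = 204/12 ≈ 17.000 μg/mL.
Before the 6th dose, 5 doses have been given. Superposition: Cmin = C₀·(f + f² + … + f^5).
≈ 17.000 × (0.1250 + 0.0156 + 0.0020 + 0.0002 + 0.0000) ≈ 17.000 × 0.1428 ≈ 2.428 μg/mL.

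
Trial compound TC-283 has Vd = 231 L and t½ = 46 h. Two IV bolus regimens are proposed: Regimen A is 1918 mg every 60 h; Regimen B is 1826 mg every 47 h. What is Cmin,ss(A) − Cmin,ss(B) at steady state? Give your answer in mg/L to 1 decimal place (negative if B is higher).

Regimen A: f = (1/2)^(60/46) ≈ 0.4049; Cmin,ss = (1918/231)·f/(1−f) ≈ 5.649 mg/L.
Regimen B: f = (1/2)^(47/46) ≈ 0.4925; Cmin,ss = (1826/231)·f/(1−f) ≈ 7.671 mg/L.
Difference ≈ 5.649 − 7.671 ≈ -2.022 mg/L.

-2.0 mg/L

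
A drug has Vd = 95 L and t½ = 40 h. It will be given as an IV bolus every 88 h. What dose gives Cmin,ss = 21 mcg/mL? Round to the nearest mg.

τ/t½ = 88/40 ≈ 2.2, so f = (1/2)^(88/40) ≈ 0.217638.
Cmin,ss = (D/Vd)·f/(1−f), so D = Cmin,ss·Vd·(1−f)/f.
D = 21 × 95 × (1−f)/f ≈ 21 × 95 × 3.59479 ≈ 7171.61 mg.

7172 mg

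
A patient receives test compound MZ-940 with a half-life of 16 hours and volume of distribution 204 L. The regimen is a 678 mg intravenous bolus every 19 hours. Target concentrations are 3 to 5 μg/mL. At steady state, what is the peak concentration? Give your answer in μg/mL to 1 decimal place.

5.9 μg/mL

k = ln2/t½ = ln2/16 ≈ 0.043322 h⁻¹; fraction remaining f = e^(−kτ) = e^(−0.043322×19) ≈ 0.4391.
At steady state, accumulation factor R = 1/(1 − e^(−kτ)) ≈ 1.7828.
Single-dose peak C₀ = D/Vd = 678/204 ≈ 3.324 μg/mL.
Cmax,ss = C₀/(1 − f) ≈ 3.324/0.5609 ≈ 5.926 μg/mL.
Peak 5.9 μg/mL vs MTC 5 μg/mL: exceeds toxic threshold.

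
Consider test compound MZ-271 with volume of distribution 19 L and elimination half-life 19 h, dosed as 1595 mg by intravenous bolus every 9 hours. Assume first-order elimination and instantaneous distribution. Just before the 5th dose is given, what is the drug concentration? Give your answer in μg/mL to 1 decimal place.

f = (1/2)^(τ/t½) = (1/2)^(9/19) ≈ 0.7201.
C₀ = D/Vd = 1595/19 ≈ 83.947 μg/mL.
Before the 5th dose, 4 doses have been given. Superposition: Cmin = C₀·(f + f² + … + f^4).
≈ 83.947 × (0.7201 + 0.5185 + 0.3734 + 0.2689) ≈ 83.947 × 1.8809 ≈ 157.896 μg/mL.

157.9 μg/mL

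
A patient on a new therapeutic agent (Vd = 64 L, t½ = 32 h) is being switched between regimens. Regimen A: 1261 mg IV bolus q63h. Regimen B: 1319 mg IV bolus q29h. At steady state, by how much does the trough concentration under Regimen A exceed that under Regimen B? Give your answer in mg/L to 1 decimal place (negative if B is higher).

-16.8 mg/L

Regimen A: f = (1/2)^(63/32) ≈ 0.2555; Cmin,ss = (1261/64)·f/(1−f) ≈ 6.762 mg/L.
Regimen B: f = (1/2)^(29/32) ≈ 0.5336; Cmin,ss = (1319/64)·f/(1−f) ≈ 23.579 mg/L.
Difference ≈ 6.762 − 23.579 ≈ -16.817 mg/L.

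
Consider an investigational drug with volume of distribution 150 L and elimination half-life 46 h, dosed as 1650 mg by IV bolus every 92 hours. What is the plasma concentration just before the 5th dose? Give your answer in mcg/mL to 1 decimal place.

3.7 mcg/mL

f = (1/2)^(τ/t½) = (1/2)^(92/46) ≈ 0.2500.
C₀ = D/Vd = 1650/150 ≈ 11.000 mcg/mL.
Before the 5th dose, 4 doses have been given. Superposition: Cmin = C₀·(f + f² + … + f^4).
≈ 11.000 × (0.2500 + 0.0625 + 0.0156 + 0.0039) ≈ 11.000 × 0.3320 ≈ 3.652 mcg/mL.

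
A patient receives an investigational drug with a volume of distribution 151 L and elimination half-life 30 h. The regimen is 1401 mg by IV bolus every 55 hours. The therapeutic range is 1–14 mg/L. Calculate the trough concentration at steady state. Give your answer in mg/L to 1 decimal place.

3.6 mg/L

k = ln2/t½ = ln2/30 ≈ 0.023105 h⁻¹; fraction remaining f = e^(−kτ) = e^(−0.023105×55) ≈ 0.2806.
Each bolus raises the concentration by D/Vd = 1401/151 ≈ 9.278 mg/L.
Steady-state trough Cmin,ss = C₀·f/(1−f) ≈ 9.278 × 0.2806/0.7194 ≈ 3.619 mg/L.
Trough 3.6 mg/L vs MEC 1 mg/L: adequate.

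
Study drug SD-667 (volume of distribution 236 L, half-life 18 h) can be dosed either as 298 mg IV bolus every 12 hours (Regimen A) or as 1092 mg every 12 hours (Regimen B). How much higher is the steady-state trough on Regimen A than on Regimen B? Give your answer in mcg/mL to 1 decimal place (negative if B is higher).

Regimen A: f = (1/2)^(12/18) ≈ 0.6300; Cmin,ss = (298/236)·f/(1−f) ≈ 2.150 mcg/mL.
Regimen B: f = (1/2)^(12/18) ≈ 0.6300; Cmin,ss = (1092/236)·f/(1−f) ≈ 7.879 mcg/mL.
Difference ≈ 2.150 − 7.879 ≈ -5.729 mcg/mL.

-5.7 mcg/mL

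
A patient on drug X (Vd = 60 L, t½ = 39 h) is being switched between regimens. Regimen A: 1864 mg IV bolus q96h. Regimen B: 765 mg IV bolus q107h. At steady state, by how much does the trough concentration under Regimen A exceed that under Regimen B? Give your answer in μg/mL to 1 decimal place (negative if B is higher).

Regimen A: f = (1/2)^(96/39) ≈ 0.1816; Cmin,ss = (1864/60)·f/(1−f) ≈ 6.894 μg/mL.
Regimen B: f = (1/2)^(107/39) ≈ 0.1493; Cmin,ss = (765/60)·f/(1−f) ≈ 2.238 μg/mL.
Difference ≈ 6.894 − 2.238 ≈ 4.656 μg/mL.

4.7 μg/mL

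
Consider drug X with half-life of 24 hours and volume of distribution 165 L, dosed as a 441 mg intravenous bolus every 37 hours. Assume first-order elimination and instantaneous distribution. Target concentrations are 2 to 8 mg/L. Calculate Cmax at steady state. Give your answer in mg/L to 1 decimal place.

Over one 37-h interval, 37/24 ≈ 1.5417 half-lives elapse, leaving f ≈ 0.3435 of each dose.
At steady state, accumulation factor R = 1/(1 − e^(−kτ)) ≈ 1.5232.
Each bolus raises the concentration by D/Vd = 441/165 ≈ 2.673 mg/L.
Steady-state peak Cmax,ss = C₀·R ≈ 2.673 × 1.5232 ≈ 4.072 mg/L.
Peak 4.1 mg/L vs MTC 8 mg/L: below toxic threshold.

4.1 mg/L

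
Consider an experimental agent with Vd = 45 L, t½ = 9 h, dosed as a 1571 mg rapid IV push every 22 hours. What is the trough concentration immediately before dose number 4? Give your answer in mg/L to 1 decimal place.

f = (1/2)^(τ/t½) = (1/2)^(22/9) ≈ 0.1837.
C₀ = D/Vd = 1571/45 ≈ 34.911 mg/L.
Before the 4th dose, 3 doses have been given. Superposition: Cmin = C₀·(f + f² + … + f^3).
≈ 34.911 × (0.1837 + 0.0337 + 0.0062) ≈ 34.911 × 0.2236 ≈ 7.806 mg/L.

7.8 mg/L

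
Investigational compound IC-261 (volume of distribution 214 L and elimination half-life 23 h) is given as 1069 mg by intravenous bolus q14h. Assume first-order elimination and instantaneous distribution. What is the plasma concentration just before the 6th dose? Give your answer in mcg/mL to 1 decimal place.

f = (1/2)^(τ/t½) = (1/2)^(14/23) ≈ 0.6558.
C₀ = D/Vd = 1069/214 ≈ 4.995 mcg/mL.
Before the 6th dose, 5 doses have been given. Superposition: Cmin = C₀·(f + f² + … + f^5).
≈ 4.995 × (0.6558 + 0.4301 + 0.2820 + 0.1850 + 0.1213) ≈ 4.995 × 1.6742 ≈ 8.363 mcg/mL.

8.4 mcg/mL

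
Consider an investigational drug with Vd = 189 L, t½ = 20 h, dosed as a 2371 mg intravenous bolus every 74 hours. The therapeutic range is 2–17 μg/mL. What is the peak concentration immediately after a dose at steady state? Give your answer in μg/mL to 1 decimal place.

Over one 74-h interval, 74/20 ≈ 3.7 half-lives elapse, leaving f ≈ 0.0769 of each dose.
At steady state, accumulation factor R = 1/(1 − e^(−kτ)) ≈ 1.0833.
Single-dose peak C₀ = D/Vd = 2371/189 ≈ 12.545 μg/mL.
Steady-state peak Cmax,ss = C₀·R ≈ 12.545 × 1.0833 ≈ 13.590 μg/mL.
Peak 13.6 μg/mL vs MTC 17 μg/mL: below toxic threshold.

13.6 μg/mL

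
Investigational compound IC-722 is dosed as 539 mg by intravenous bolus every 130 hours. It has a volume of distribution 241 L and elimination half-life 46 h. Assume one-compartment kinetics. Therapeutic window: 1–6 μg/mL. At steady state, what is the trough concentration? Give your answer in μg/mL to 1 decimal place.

Over one 130-h interval, 130/46 ≈ 2.8261 half-lives elapse, leaving f ≈ 0.1410 of each dose.
Each bolus raises the concentration by D/Vd = 539/241 ≈ 2.237 μg/mL.
Steady-state trough Cmin,ss = C₀·f/(1−f) ≈ 2.237 × 0.1410/0.8590 ≈ 0.367 μg/mL.
Trough 0.4 μg/mL vs MEC 1 μg/mL: subtherapeutic.

0.4 μg/mL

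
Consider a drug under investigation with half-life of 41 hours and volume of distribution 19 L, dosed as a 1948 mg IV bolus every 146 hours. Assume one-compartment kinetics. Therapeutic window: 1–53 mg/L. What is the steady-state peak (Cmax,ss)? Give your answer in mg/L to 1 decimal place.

112.0 mg/L

τ/t½ = 146/41 ≈ 3.561, so fraction remaining f = (1/2)^(146/41) ≈ 0.0847.
At steady state, accumulation factor R = 1/(1 − e^(−kτ)) ≈ 1.0925.
Single-dose peak C₀ = D/Vd = 1948/19 ≈ 102.526 mg/L.
Steady-state peak Cmax,ss = C₀·R ≈ 102.526 × 1.0925 ≈ 112.010 mg/L.
Peak 112.0 mg/L vs MTC 53 mg/L: exceeds toxic threshold.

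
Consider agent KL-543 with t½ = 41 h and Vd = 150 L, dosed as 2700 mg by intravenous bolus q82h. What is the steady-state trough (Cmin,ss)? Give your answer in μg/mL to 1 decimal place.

The dosing interval is 2 half-lives, so f = 2^(−2) = 0.25.
At steady state, R = 1/(1 − 0.25) = 4/3.
Single-dose peak C₀ = D/Vd = 2700/150 = 18 μg/mL.
Steady-state peak Cmax,ss = C₀·R = 18 × 4/3 ≈ 24.000 μg/mL.
Steady-state trough Cmin,ss = Cmax,ss·f ≈ 24.000 × 0.25 ≈ 6.000 μg/mL.

6.0 μg/mL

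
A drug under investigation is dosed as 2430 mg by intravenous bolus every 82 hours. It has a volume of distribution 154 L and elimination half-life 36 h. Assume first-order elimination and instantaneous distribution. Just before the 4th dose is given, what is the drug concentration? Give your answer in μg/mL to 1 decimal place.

4.1 μg/mL

f = (1/2)^(τ/t½) = (1/2)^(82/36) ≈ 0.2062.
C₀ = D/Vd = 2430/154 ≈ 15.779 μg/mL.
Before the 4th dose, 3 doses have been given. Superposition: Cmin = C₀·(f + f² + … + f^3).
≈ 15.779 × (0.2062 + 0.0425 + 0.0088) ≈ 15.779 × 0.2575 ≈ 4.063 μg/mL.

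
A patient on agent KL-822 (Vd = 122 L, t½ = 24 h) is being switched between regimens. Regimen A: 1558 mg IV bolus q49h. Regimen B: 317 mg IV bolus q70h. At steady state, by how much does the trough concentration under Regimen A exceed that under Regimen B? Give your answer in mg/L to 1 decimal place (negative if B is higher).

3.7 mg/L

Regimen A: f = (1/2)^(49/24) ≈ 0.2429; Cmin,ss = (1558/122)·f/(1−f) ≈ 4.097 mg/L.
Regimen B: f = (1/2)^(70/24) ≈ 0.1324; Cmin,ss = (317/122)·f/(1−f) ≈ 0.397 mg/L.
Difference ≈ 4.097 − 0.397 ≈ 3.700 mg/L.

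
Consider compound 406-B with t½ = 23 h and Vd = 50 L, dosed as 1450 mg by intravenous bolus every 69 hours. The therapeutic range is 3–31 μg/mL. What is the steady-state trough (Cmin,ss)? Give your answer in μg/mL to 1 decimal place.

4.1 μg/mL

τ = 69 h = 3 half-lives, so f = (1/2)^3 = 0.125.
At steady state, R = 1/(1 − 0.125) = 8/7.
Single-dose peak C₀ = D/Vd = 1450/50 = 29 μg/mL.
Steady-state peak Cmax,ss = C₀·R = 29 × 8/7 ≈ 33.143 μg/mL.
Steady-state trough Cmin,ss = Cmax,ss·f ≈ 33.143 × 0.125 ≈ 4.143 μg/mL.
Trough 4.1 μg/mL vs MEC 3 μg/mL: adequate.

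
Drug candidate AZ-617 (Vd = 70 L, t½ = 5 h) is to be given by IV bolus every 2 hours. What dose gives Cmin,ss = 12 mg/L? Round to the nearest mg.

268 mg

τ/t½ = 2/5 ≈ 0.4, so f = (1/2)^(2/5) ≈ 0.757858.
Cmin,ss = (D/Vd)·f/(1−f), so D = Cmin,ss·Vd·(1−f)/f.
D = 12 × 70 × (1−f)/f ≈ 12 × 70 × 0.31951 ≈ 268.39 mg.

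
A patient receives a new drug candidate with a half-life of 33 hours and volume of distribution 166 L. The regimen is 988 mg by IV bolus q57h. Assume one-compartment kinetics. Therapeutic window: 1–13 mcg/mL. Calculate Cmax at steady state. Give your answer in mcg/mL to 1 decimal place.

Over one 57-h interval, 57/33 ≈ 1.7273 half-lives elapse, leaving f ≈ 0.3020 of each dose.
At steady state, accumulation factor R = 1/(1 − e^(−kτ)) ≈ 1.4327.
Single-dose peak C₀ = D/Vd = 988/166 ≈ 5.952 mcg/mL.
Steady-state peak Cmax,ss = C₀·R ≈ 5.952 × 1.4327 ≈ 8.527 mcg/mL.
Peak 8.5 mcg/mL vs MTC 13 mcg/mL: below toxic threshold.

8.5 mcg/mL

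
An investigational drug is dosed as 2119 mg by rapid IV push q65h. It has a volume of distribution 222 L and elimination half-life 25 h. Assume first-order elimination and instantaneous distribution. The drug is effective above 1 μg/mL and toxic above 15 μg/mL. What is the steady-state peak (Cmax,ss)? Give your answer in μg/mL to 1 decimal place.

k = ln2/t½ = ln2/25 ≈ 0.027726 h⁻¹; fraction remaining f = e^(−kτ) = e^(−0.027726×65) ≈ 0.1649.
Accumulation ratio R = 1/(1 − f) ≈ 1/0.8351 ≈ 1.1975.
Each bolus raises the concentration by D/Vd = 2119/222 ≈ 9.545 μg/mL.
Steady-state peak Cmax,ss = C₀·R ≈ 9.545 × 1.1975 ≈ 11.430 μg/mL.
Peak 11.4 μg/mL vs MTC 15 μg/mL: below toxic threshold.

11.4 μg/mL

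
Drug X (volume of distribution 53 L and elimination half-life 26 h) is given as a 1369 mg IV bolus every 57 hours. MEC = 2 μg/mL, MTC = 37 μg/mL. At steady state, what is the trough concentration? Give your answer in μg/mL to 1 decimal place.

τ/t½ = 57/26 ≈ 2.1923, so fraction remaining f = (1/2)^(57/26) ≈ 0.2188.
At steady state, accumulation factor R = 1/(1 − e^(−kτ)) ≈ 1.2801.
Each bolus raises the concentration by D/Vd = 1369/53 ≈ 25.830 μg/mL.
Cmax,ss = C₀/(1 − f) ≈ 25.830/0.7812 ≈ 33.065 μg/mL.
One interval later, Cmin,ss = Cmax,ss·e^(−kτ) ≈ 33.065 × 0.2188 ≈ 7.235 μg/mL.
Trough 7.2 μg/mL vs MEC 2 μg/mL: adequate.

7.2 μg/mL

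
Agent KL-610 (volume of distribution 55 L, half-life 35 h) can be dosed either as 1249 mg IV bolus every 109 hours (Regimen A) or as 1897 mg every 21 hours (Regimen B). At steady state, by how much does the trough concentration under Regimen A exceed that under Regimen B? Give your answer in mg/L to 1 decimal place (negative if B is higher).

Regimen A: f = (1/2)^(109/35) ≈ 0.1155; Cmin,ss = (1249/55)·f/(1−f) ≈ 2.965 mg/L.
Regimen B: f = (1/2)^(21/35) ≈ 0.6598; Cmin,ss = (1897/55)·f/(1−f) ≈ 66.893 mg/L.
Difference ≈ 2.965 − 66.893 ≈ -63.928 mg/L.

-63.9 mg/L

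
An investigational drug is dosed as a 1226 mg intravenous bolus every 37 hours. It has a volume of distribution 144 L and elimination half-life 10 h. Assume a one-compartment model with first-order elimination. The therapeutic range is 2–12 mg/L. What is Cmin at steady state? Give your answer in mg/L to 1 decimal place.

τ/t½ = 37/10 ≈ 3.7, so fraction remaining f = (1/2)^(37/10) ≈ 0.0769.
Each bolus raises the concentration by D/Vd = 1226/144 ≈ 8.514 mg/L.
Steady-state trough Cmin,ss = C₀·f/(1−f) ≈ 8.514 × 0.0769/0.9231 ≈ 0.709 mg/L.
Trough 0.7 mg/L vs MEC 2 mg/L: subtherapeutic.

0.7 mg/L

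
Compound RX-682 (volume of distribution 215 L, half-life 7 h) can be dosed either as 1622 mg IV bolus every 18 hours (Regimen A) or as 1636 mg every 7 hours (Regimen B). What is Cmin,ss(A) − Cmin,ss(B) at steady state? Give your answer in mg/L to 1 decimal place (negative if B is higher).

Regimen A: f = (1/2)^(18/7) ≈ 0.1682; Cmin,ss = (1622/215)·f/(1−f) ≈ 1.526 mg/L.
Regimen B: f = (1/2)^(7/7) ≈ 0.5000; Cmin,ss = (1636/215)·f/(1−f) ≈ 7.609 mg/L.
Difference ≈ 1.526 − 7.609 ≈ -6.083 mg/L.

-6.1 mg/L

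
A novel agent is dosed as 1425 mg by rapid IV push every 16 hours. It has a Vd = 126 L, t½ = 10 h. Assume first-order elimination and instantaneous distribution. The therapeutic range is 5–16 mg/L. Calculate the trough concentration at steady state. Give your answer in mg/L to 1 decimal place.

k = ln2/t½ = ln2/10 ≈ 0.069315 h⁻¹; fraction remaining f = e^(−kτ) = e^(−0.069315×16) ≈ 0.3299.
Each bolus raises the concentration by D/Vd = 1425/126 ≈ 11.310 mg/L.
Steady-state trough Cmin,ss = C₀·f/(1−f) ≈ 11.310 × 0.3299/0.6701 ≈ 5.568 mg/L.
Trough 5.6 mg/L vs MEC 5 mg/L: adequate.

5.6 mg/L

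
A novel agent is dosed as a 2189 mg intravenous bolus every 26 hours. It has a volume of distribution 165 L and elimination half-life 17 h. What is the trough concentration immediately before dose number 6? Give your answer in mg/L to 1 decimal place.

7.0 mg/L

f = (1/2)^(τ/t½) = (1/2)^(26/17) ≈ 0.3464.
C₀ = D/Vd = 2189/165 ≈ 13.267 mg/L.
Before the 6th dose, 5 doses have been given. Superposition: Cmin = C₀·(f + f² + … + f^5).
≈ 13.267 × (0.3464 + 0.1200 + 0.0416 + 0.0144 + 0.0050) ≈ 13.267 × 0.5274 ≈ 6.997 mg/L.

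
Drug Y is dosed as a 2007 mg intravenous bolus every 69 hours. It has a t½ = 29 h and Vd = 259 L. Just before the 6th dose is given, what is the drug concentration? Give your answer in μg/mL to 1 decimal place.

f = (1/2)^(τ/t½) = (1/2)^(69/29) ≈ 0.1922.
C₀ = D/Vd = 2007/259 ≈ 7.749 μg/mL.
Before the 6th dose, 5 doses have been given. Superposition: Cmin = C₀·(f + f² + … + f^5).
≈ 7.749 × (0.1922 + 0.0369 + 0.0071 + 0.0014 + 0.0003) ≈ 7.749 × 0.2379 ≈ 1.843 μg/mL.

1.8 μg/mL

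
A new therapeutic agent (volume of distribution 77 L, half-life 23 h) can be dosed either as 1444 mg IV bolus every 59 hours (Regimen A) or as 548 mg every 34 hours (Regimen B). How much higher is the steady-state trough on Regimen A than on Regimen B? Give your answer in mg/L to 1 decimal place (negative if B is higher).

-0.2 mg/L

Regimen A: f = (1/2)^(59/23) ≈ 0.1690; Cmin,ss = (1444/77)·f/(1−f) ≈ 3.814 mg/L.
Regimen B: f = (1/2)^(34/23) ≈ 0.3589; Cmin,ss = (548/77)·f/(1−f) ≈ 3.984 mg/L.
Difference ≈ 3.814 − 3.984 ≈ -0.170 mg/L.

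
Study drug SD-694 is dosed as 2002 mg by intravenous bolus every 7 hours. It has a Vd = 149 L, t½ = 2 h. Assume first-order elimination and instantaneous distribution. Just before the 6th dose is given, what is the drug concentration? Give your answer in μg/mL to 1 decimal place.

f = (1/2)^(τ/t½) = (1/2)^(7/2) ≈ 0.0884.
C₀ = D/Vd = 2002/149 ≈ 13.436 μg/mL.
Before the 6th dose, 5 doses have been given. Superposition: Cmin = C₀·(f + f² + … + f^5).
≈ 13.436 × (0.0884 + 0.0078 + 0.0007 + 0.0001 + 0.0000) ≈ 13.436 × 0.0970 ≈ 1.303 μg/mL.

1.3 μg/mL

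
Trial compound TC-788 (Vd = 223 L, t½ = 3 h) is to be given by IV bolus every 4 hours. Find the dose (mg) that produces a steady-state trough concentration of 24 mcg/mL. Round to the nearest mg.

τ/t½ = 4/3 ≈ 1.3333, so f = (1/2)^(4/3) ≈ 0.396850.
Cmin,ss = (D/Vd)·f/(1−f), so D = Cmin,ss·Vd·(1−f)/f.
D = 24 × 223 × (1−f)/f ≈ 24 × 223 × 1.51984 ≈ 8134.18 mg.

8134 mg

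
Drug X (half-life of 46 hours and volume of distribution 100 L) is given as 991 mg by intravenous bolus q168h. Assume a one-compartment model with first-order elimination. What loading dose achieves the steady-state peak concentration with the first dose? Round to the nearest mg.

f = (1/2)^(168/46) ≈ 0.079540; accumulation ratio R = 1/(1−f) ≈ 1.08641.
Loading dose to hit Cmax,ss on first dose: D_load = D_maint·R ≈ 991 × 1.08641 ≈ 1076.63 mg.

1077 mg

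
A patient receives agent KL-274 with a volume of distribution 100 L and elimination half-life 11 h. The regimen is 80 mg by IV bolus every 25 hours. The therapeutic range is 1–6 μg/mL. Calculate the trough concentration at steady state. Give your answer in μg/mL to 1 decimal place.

0.2 μg/mL

Over one 25-h interval, 25/11 ≈ 2.2727 half-lives elapse, leaving f ≈ 0.2069 of each dose.
Single-dose peak C₀ = D/Vd = 80/100 ≈ 0.800 μg/mL.
Steady-state trough Cmin,ss = C₀·f/(1−f) ≈ 0.800 × 0.2069/0.7931 ≈ 0.209 μg/mL.
Trough 0.2 μg/mL vs MEC 1 μg/mL: subtherapeutic.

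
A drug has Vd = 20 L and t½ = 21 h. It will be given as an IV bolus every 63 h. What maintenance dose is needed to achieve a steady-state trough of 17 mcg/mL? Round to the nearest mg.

τ/t½ = 63/21 ≈ 3, so f = (1/2)^(63/21) ≈ 0.125000.
Cmin,ss = (D/Vd)·f/(1−f), so D = Cmin,ss·Vd·(1−f)/f.
D = 17 × 20 × (1−f)/f ≈ 17 × 20 × 7.00000 ≈ 2380.00 mg.

2380 mg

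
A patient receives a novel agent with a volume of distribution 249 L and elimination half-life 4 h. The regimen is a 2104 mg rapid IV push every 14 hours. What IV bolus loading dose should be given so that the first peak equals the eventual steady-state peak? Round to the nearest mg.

f = (1/2)^(14/4) ≈ 0.088388; accumulation ratio R = 1/(1−f) ≈ 1.09696.
Loading dose to hit Cmax,ss on first dose: D_load = D_maint·R ≈ 2104 × 1.09696 ≈ 2308.00 mg.

2308 mg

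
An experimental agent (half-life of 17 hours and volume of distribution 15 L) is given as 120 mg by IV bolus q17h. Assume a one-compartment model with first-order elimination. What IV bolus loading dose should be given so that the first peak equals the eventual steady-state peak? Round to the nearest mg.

240 mg

f = (1/2)^(17/17) ≈ 0.500000; accumulation ratio R = 1/(1−f) ≈ 2.00000.
Loading dose to hit Cmax,ss on first dose: D_load = D_maint·R ≈ 120 × 2.00000 ≈ 240.00 mg.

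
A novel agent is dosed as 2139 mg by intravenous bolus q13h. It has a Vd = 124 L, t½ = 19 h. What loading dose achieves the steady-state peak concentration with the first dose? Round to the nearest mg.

5664 mg

f = (1/2)^(13/19) ≈ 0.622346; accumulation ratio R = 1/(1−f) ≈ 2.64793.
Loading dose to hit Cmax,ss on first dose: D_load = D_maint·R ≈ 2139 × 2.64793 ≈ 5663.92 mg.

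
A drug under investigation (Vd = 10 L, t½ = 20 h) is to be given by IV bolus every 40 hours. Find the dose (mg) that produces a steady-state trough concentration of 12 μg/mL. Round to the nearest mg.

360 mg

τ/t½ = 40/20 ≈ 2, so f = (1/2)^(40/20) ≈ 0.250000.
Cmin,ss = (D/Vd)·f/(1−f), so D = Cmin,ss·Vd·(1−f)/f.
D = 12 × 10 × (1−f)/f ≈ 12 × 10 × 3.00000 ≈ 360.00 mg.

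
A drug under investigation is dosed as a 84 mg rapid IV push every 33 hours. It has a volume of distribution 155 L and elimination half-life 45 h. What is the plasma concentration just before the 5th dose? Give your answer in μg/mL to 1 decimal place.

0.7 μg/mL

f = (1/2)^(τ/t½) = (1/2)^(33/45) ≈ 0.6015.
C₀ = D/Vd = 84/155 ≈ 0.542 μg/mL.
Before the 5th dose, 4 doses have been given. Superposition: Cmin = C₀·(f + f² + … + f^4).
≈ 0.542 × (0.6015 + 0.3618 + 0.2176 + 0.1309) ≈ 0.542 × 1.3118 ≈ 0.711 μg/mL.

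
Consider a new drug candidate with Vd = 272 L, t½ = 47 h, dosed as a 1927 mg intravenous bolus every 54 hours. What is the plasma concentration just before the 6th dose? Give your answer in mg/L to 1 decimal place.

f = (1/2)^(τ/t½) = (1/2)^(54/47) ≈ 0.4510.
C₀ = D/Vd = 1927/272 ≈ 7.085 mg/L.
Before the 6th dose, 5 doses have been given. Superposition: Cmin = C₀·(f + f² + … + f^5).
≈ 7.085 × (0.4510 + 0.2034 + 0.0917 + 0.0414 + 0.0187) ≈ 7.085 × 0.8062 ≈ 5.712 mg/L.

5.7 mg/L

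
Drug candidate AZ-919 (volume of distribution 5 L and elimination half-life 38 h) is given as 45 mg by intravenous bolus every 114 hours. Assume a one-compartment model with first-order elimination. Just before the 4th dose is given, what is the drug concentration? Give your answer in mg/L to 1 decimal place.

f = (1/2)^(τ/t½) = (1/2)^(114/38) ≈ 0.1250.
C₀ = D/Vd = 45/5 ≈ 9.000 mg/L.
Before the 4th dose, 3 doses have been given. Superposition: Cmin = C₀·(f + f² + … + f^3).
≈ 9.000 × (0.1250 + 0.0156 + 0.0020) ≈ 9.000 × 0.1426 ≈ 1.283 mg/L.

1.3 mg/L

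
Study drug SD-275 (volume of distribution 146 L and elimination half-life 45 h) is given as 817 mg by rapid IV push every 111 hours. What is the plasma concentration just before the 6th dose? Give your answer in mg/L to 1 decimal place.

1.2 mg/L

f = (1/2)^(τ/t½) = (1/2)^(111/45) ≈ 0.1809.
C₀ = D/Vd = 817/146 ≈ 5.596 mg/L.
Before the 6th dose, 5 doses have been given. Superposition: Cmin = C₀·(f + f² + … + f^5).
≈ 5.596 × (0.1809 + 0.0327 + 0.0059 + 0.0011 + 0.0002) ≈ 5.596 × 0.2208 ≈ 1.236 mg/L.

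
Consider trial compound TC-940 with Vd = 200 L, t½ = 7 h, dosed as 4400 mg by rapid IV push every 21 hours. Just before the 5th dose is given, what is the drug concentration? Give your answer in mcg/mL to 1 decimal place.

f = (1/2)^(τ/t½) = (1/2)^(21/7) ≈ 0.1250.
C₀ = D/Vd = 4400/200 ≈ 22.000 mcg/mL.
Before the 5th dose, 4 doses have been given. Superposition: Cmin = C₀·(f + f² + … + f^4).
≈ 22.000 × (0.1250 + 0.0156 + 0.0020 + 0.0002) ≈ 22.000 × 0.1428 ≈ 3.142 mcg/mL.

3.1 mcg/mL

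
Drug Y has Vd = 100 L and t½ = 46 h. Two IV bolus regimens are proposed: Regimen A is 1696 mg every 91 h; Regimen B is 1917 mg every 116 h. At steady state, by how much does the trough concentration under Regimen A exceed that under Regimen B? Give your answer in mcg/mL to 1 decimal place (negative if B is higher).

1.7 mcg/mL

Regimen A: f = (1/2)^(91/46) ≈ 0.2538; Cmin,ss = (1696/100)·f/(1−f) ≈ 5.768 mcg/mL.
Regimen B: f = (1/2)^(116/46) ≈ 0.1741; Cmin,ss = (1917/100)·f/(1−f) ≈ 4.041 mcg/mL.
Difference ≈ 5.768 − 4.041 ≈ 1.727 mcg/mL.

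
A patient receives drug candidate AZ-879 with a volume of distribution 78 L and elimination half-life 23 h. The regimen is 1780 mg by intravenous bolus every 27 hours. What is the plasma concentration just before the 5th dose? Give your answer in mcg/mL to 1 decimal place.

17.5 mcg/mL

f = (1/2)^(τ/t½) = (1/2)^(27/23) ≈ 0.4432.
C₀ = D/Vd = 1780/78 ≈ 22.821 mcg/mL.
Before the 5th dose, 4 doses have been given. Superposition: Cmin = C₀·(f + f² + … + f^4).
≈ 22.821 × (0.4432 + 0.1964 + 0.0871 + 0.0386) ≈ 22.821 × 0.7653 ≈ 17.465 mcg/mL.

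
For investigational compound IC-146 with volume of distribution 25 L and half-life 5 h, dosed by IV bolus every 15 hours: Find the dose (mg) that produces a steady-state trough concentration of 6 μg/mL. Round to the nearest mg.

τ/t½ = 15/5 ≈ 3, so f = (1/2)^(15/5) ≈ 0.125000.
Cmin,ss = (D/Vd)·f/(1−f), so D = Cmin,ss·Vd·(1−f)/f.
D = 6 × 25 × (1−f)/f ≈ 6 × 25 × 7.00000 ≈ 1050.00 mg.

1050 mg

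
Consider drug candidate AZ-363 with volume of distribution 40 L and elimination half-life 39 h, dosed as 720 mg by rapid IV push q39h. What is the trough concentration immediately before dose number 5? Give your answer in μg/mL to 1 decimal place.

16.9 μg/mL

f = (1/2)^(τ/t½) = (1/2)^(39/39) ≈ 0.5000.
C₀ = D/Vd = 720/40 ≈ 18.000 μg/mL.
Before the 5th dose, 4 doses have been given. Superposition: Cmin = C₀·(f + f² + … + f^4).
≈ 18.000 × (0.5000 + 0.2500 + 0.1250 + 0.0625) ≈ 18.000 × 0.9375 ≈ 16.875 μg/mL.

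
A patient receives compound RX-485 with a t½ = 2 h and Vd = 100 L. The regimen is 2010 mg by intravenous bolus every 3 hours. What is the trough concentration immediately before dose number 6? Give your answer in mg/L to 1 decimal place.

10.9 mg/L

f = (1/2)^(τ/t½) = (1/2)^(3/2) ≈ 0.3536.
C₀ = D/Vd = 2010/100 ≈ 20.100 mg/L.
Before the 6th dose, 5 doses have been given. Superposition: Cmin = C₀·(f + f² + … + f^5).
≈ 20.100 × (0.3536 + 0.1250 + 0.0442 + 0.0156 + 0.0055) ≈ 20.100 × 0.5439 ≈ 10.932 mg/L.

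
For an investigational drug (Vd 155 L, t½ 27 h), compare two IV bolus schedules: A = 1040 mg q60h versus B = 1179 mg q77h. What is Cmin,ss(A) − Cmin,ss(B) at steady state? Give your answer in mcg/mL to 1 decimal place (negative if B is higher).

Regimen A: f = (1/2)^(60/27) ≈ 0.2143; Cmin,ss = (1040/155)·f/(1−f) ≈ 1.830 mcg/mL.
Regimen B: f = (1/2)^(77/27) ≈ 0.1385; Cmin,ss = (1179/155)·f/(1−f) ≈ 1.223 mcg/mL.
Difference ≈ 1.830 − 1.223 ≈ 0.607 mcg/mL.

0.6 mcg/mL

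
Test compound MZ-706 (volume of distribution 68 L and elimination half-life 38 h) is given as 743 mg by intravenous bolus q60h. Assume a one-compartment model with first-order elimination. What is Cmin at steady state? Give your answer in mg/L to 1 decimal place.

τ/t½ = 60/38 ≈ 1.5789, so fraction remaining f = (1/2)^(60/38) ≈ 0.3347.
Each bolus raises the concentration by D/Vd = 743/68 ≈ 10.926 mg/L.
Steady-state trough Cmin,ss = C₀·f/(1−f) ≈ 10.926 × 0.3347/0.6653 ≈ 5.497 mg/L.

5.5 mg/L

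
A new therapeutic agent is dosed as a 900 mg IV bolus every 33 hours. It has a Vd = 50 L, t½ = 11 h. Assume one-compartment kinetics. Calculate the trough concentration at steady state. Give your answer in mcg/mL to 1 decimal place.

τ = 33 h = 3 half-lives, so f = (1/2)^3 = 0.125.
At steady state, R = 1/(1 − 0.125) = 8/7.
Single-dose peak C₀ = D/Vd = 900/50 = 18 mcg/mL.
Steady-state peak Cmax,ss = C₀·R = 18 × 8/7 ≈ 20.571 mcg/mL.
Steady-state trough Cmin,ss = Cmax,ss·f ≈ 20.571 × 0.125 ≈ 2.571 mcg/mL.

2.6 mcg/mL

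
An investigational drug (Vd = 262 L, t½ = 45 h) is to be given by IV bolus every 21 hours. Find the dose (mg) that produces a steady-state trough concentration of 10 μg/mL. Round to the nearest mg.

τ/t½ = 21/45 ≈ 0.46667, so f = (1/2)^(21/45) ≈ 0.723635.
Cmin,ss = (D/Vd)·f/(1−f), so D = Cmin,ss·Vd·(1−f)/f.
D = 10 × 262 × (1−f)/f ≈ 10 × 262 × 0.38191 ≈ 1000.60 mg.

1001 mg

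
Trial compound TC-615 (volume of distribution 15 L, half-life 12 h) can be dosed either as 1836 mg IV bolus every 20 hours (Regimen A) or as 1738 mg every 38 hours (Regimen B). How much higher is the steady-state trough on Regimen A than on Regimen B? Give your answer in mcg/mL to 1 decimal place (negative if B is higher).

Regimen A: f = (1/2)^(20/12) ≈ 0.3150; Cmin,ss = (1836/15)·f/(1−f) ≈ 56.286 mcg/mL.
Regimen B: f = (1/2)^(38/12) ≈ 0.1114; Cmin,ss = (1738/15)·f/(1−f) ≈ 14.526 mcg/mL.
Difference ≈ 56.286 − 14.526 ≈ 41.760 mcg/mL.

41.8 mcg/mL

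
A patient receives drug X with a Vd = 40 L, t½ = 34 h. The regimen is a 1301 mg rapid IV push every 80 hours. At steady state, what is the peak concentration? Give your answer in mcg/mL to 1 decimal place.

Over one 80-h interval, 80/34 ≈ 2.3529 half-lives elapse, leaving f ≈ 0.1957 of each dose.
At steady state, accumulation factor R = 1/(1 − e^(−kτ)) ≈ 1.2433.
Each bolus raises the concentration by D/Vd = 1301/40 ≈ 32.525 mcg/mL.
Steady-state peak Cmax,ss = C₀·R ≈ 32.525 × 1.2433 ≈ 40.438 mcg/mL.

40.4 mcg/mL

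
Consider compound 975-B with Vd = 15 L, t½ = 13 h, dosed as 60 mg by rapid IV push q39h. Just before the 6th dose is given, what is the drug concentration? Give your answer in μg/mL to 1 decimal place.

f = (1/2)^(τ/t½) = (1/2)^(39/13) ≈ 0.1250.
C₀ = D/Vd = 60/15 ≈ 4.000 μg/mL.
Before the 6th dose, 5 doses have been given. Superposition: Cmin = C₀·(f + f² + … + f^5).
≈ 4.000 × (0.1250 + 0.0156 + 0.0020 + 0.0002 + 0.0000) ≈ 4.000 × 0.1428 ≈ 0.571 μg/mL.

0.6 μg/mL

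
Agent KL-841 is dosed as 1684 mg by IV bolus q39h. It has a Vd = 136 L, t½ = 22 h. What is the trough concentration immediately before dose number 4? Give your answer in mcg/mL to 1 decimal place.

5.0 mcg/mL

f = (1/2)^(τ/t½) = (1/2)^(39/22) ≈ 0.2927.
C₀ = D/Vd = 1684/136 ≈ 12.382 mcg/mL.
Before the 4th dose, 3 doses have been given. Superposition: Cmin = C₀·(f + f² + … + f^3).
≈ 12.382 × (0.2927 + 0.0857 + 0.0251) ≈ 12.382 × 0.4035 ≈ 4.996 mcg/mL.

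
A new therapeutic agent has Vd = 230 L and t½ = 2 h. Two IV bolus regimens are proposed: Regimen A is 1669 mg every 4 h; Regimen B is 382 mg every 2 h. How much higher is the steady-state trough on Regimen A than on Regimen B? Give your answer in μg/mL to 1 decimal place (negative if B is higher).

Regimen A: f = (1/2)^(4/2) ≈ 0.2500; Cmin,ss = (1669/230)·f/(1−f) ≈ 2.419 μg/mL.
Regimen B: f = (1/2)^(2/2) ≈ 0.5000; Cmin,ss = (382/230)·f/(1−f) ≈ 1.661 μg/mL.
Difference ≈ 2.419 − 1.661 ≈ 0.758 μg/mL.

0.8 μg/mL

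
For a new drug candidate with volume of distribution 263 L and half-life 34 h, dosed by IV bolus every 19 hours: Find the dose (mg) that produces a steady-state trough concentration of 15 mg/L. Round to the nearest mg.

1866 mg

τ/t½ = 19/34 ≈ 0.55882, so f = (1/2)^(19/34) ≈ 0.678856.
Cmin,ss = (D/Vd)·f/(1−f), so D = Cmin,ss·Vd·(1−f)/f.
D = 15 × 263 × (1−f)/f ≈ 15 × 263 × 0.47307 ≈ 1866.26 mg.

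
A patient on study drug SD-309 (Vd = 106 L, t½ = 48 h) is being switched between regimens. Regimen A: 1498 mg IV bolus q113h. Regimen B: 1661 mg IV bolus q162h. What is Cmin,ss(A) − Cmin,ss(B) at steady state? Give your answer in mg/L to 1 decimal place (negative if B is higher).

Regimen A: f = (1/2)^(113/48) ≈ 0.1956; Cmin,ss = (1498/106)·f/(1−f) ≈ 3.436 mg/L.
Regimen B: f = (1/2)^(162/48) ≈ 0.0964; Cmin,ss = (1661/106)·f/(1−f) ≈ 1.672 mg/L.
Difference ≈ 3.436 − 1.672 ≈ 1.764 mg/L.

1.8 mg/L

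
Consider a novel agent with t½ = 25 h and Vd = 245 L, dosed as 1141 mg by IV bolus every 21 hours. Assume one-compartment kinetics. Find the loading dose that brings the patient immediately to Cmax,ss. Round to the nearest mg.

f = (1/2)^(21/25) ≈ 0.558644; accumulation ratio R = 1/(1−f) ≈ 2.26574.
Loading dose to hit Cmax,ss on first dose: D_load = D_maint·R ≈ 1141 × 2.26574 ≈ 2585.21 mg.

2585 mg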